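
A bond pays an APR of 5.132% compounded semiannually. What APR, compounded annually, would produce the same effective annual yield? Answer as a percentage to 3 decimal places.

5.198%

EAR = (1 + 0.05132/2)^2 − 1 = 0.051978.
Compounded annually, the equivalent nominal rate is the EAR itself: 5.198%.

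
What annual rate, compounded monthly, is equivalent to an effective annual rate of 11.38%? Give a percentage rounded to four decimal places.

(1 + r/12)^12 − 1 = 0.1138, so 1 + r/12 = 1.1138^(1/12).
r/12 = 0.009022, so r = 0.108263 = 10.8263%.

10.8263%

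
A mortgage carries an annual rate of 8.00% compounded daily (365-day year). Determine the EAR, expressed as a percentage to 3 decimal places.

8.328%

EAR = (1 + 0.0800/365)^365 − 1.
= (1 + 0.000219)^365 − 1 = 1.083278 − 1 = 8.328%.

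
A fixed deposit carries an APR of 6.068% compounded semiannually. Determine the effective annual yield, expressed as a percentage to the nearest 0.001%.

EAR = (1 + 0.06068/2)^2 − 1.
= (1 + 0.030340)^2 − 1 = 1.061601 − 1 = 6.160%.

6.160%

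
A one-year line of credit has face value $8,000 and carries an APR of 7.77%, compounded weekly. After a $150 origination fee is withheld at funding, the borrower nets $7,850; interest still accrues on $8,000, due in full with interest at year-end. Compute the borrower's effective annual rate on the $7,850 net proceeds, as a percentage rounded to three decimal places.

10.139%

Amount owed after one year: 8,000 × (1 + 0.0777/52)^52 = 8,000 × 1.080736 = $8,645.89.
Effective rate on net proceeds: 8,645.89 / 7,850 − 1 = 0.101387 = 10.139%.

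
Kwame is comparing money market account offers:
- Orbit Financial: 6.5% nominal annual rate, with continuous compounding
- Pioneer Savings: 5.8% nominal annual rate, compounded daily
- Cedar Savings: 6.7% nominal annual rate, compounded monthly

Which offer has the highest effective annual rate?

Cedar Savings

Orbit Financial: e^0.065 − 1 = 6.716%
Pioneer Savings: (1 + 0.058/365)^365 − 1 = 5.971%
Cedar Savings: (1 + 0.067/12)^12 − 1 = 6.910%
The highest effective annual rate is Cedar Savings at 6.910%.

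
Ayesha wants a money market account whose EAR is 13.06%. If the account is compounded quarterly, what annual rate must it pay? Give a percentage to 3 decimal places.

12.465%

(1 + r/4)^4 − 1 = 0.1306, so 1 + r/4 = 1.1306^(1/4).
r/4 = 0.031163, so r = 0.124651 = 12.465%.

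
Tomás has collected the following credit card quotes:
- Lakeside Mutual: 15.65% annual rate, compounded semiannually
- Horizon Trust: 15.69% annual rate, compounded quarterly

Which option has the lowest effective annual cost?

Lakeside Mutual

Lakeside Mutual: (1 + 0.1565/2)^2 − 1 = 16.262%
Horizon Trust: (1 + 0.1569/4)^4 − 1 = 16.638%
The lowest effective annual rate is Lakeside Mutual at 16.262%.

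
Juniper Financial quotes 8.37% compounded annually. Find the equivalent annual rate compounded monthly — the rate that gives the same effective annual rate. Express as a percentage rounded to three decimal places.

8.065%

Compounded annually, EAR = nominal = 0.083700.
Solve (1 + r/12)^12 = 1.083700: r/12 = 1.083700^(1/12) − 1 = 0.006721, so r = 0.080651 = 8.065%.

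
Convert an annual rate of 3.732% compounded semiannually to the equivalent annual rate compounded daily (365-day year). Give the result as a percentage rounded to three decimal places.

EAR = (1 + 0.03732/2)^2 − 1 = 0.037668.
Solve (1 + r/365)^365 = 1.037668: r/365 = 1.037668^(1/365) − 1 = 0.000101, so r = 0.036978 = 3.698%.

3.698%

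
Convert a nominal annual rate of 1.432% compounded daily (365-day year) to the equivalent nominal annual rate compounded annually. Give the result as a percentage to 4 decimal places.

EAR = (1 + 0.01432/365)^365 − 1 = 0.014423.
Compounded annually, the equivalent nominal rate is the EAR itself: 1.4423%.

1.4423%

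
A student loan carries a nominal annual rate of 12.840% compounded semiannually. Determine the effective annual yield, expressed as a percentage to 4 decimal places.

EAR = (1 + 0.12840/2)^2 − 1.
= 1.132522 − 1 = 13.2522%.

13.2522%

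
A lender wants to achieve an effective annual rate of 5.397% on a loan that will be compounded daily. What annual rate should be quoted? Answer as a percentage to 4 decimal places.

(1 + r/365)^365 − 1 = 0.05397, so 1 + r/365 = 1.05397^(1/365).
r/365 = 0.000144, so r = 0.052568 = 5.2568%.

5.2568%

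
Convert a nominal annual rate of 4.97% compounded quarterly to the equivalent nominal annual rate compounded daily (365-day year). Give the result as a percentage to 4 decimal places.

EAR = (1 + 0.0497/4)^4 − 1 = 0.050634.
Solve (1 + r/365)^365 = 1.050634: r/365 = 1.050634^(1/365) − 1 = 0.000135, so r = 0.049397 = 4.9397%.

4.9397%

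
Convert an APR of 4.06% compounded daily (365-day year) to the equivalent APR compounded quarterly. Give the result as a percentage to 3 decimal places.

4.080%

EAR = (1 + 0.0406/365)^365 − 1 = 0.041433.
Solve (1 + r/4)^4 = 1.041433: r/4 = 1.041433^(1/4) − 1 = 0.010201, so r = 0.040804 = 4.080%.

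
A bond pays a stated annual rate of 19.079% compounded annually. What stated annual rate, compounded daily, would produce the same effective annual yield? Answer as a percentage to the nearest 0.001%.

Compounded annually, EAR = nominal = 0.190790.
Solve (1 + r/365)^365 = 1.190790: r/365 = 1.190790^(1/365) − 1 = 0.000479, so r = 0.174659 = 17.466%.

17.466%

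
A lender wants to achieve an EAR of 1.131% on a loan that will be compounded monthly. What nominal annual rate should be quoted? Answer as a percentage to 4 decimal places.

(1 + r/12)^12 − 1 = 0.01131, so 1 + r/12 = 1.01131^(1/12).
r/12 = 0.000938, so r = 0.011252 = 1.1252%.

1.1252%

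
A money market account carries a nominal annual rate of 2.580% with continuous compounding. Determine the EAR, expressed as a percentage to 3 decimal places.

2.614%

With continuous compounding, EAR = e^0.02580 − 1.
e^0.02580 = 1.026136, so EAR = 0.026136 = 2.614%.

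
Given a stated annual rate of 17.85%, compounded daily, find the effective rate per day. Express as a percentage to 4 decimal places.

With a nominal annual rate compounded daily, the periodic rate is the nominal rate divided by 365.
i = 0.1785 / 365 = 0.0004890 = 0.0489%.

0.0489%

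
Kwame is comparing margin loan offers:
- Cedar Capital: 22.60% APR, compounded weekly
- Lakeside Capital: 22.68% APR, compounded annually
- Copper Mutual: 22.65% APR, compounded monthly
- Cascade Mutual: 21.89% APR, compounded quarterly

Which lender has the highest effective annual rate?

Cedar Capital: (1 + 0.2260/52)^52 − 1 = 25.296%
Lakeside Capital: compounded annually, EAR = 22.680%
Copper Mutual: (1 + 0.2265/12)^12 − 1 = 25.156%
Cascade Mutual: (1 + 0.2189/4)^4 − 1 = 23.753%
The highest effective annual rate is Cedar Capital at 25.296%.

Cedar Capital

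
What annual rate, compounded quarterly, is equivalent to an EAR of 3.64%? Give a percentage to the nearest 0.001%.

3.591%

(1 + r/4)^4 − 1 = 0.0364, so 1 + r/4 = 1.0364^(1/4).
r/4 = 0.008978, so r = 0.035913 = 3.591%.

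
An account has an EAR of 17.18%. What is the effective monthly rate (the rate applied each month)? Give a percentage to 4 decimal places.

The per-month rate i satisfies (1 + i)^12 = 1 + 0.1718.
i = 1.1718^(1/12) − 1 = 0.0132994 = 1.3299%.

1.3299%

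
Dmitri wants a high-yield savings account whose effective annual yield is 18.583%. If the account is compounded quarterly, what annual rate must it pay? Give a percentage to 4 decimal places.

(1 + r/4)^4 − 1 = 0.18583, so 1 + r/4 = 1.18583^(1/4).
r/4 = 0.043532, so r = 0.174126 = 17.4126%.

17.4126%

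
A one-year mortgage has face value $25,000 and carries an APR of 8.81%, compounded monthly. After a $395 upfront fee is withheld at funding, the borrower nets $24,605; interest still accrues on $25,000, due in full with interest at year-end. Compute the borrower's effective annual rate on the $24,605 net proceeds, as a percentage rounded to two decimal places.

Amount owed after one year: 25,000 × (1 + 0.0881/12)^12 = 25,000 × 1.091746 = $27,293.65.
Effective rate on net proceeds: 27,293.65 / 24,605 − 1 = 0.109272 = 10.93%.

10.93%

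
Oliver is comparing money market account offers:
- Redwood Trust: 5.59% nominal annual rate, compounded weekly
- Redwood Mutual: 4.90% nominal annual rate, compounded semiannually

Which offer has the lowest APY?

Redwood Trust: (1 + 0.0559/52)^52 − 1 = 5.746%
Redwood Mutual: (1 + 0.0490/2)^2 − 1 = 4.960%
The lowest effective annual rate is Redwood Mutual at 4.960%.

Redwood Mutual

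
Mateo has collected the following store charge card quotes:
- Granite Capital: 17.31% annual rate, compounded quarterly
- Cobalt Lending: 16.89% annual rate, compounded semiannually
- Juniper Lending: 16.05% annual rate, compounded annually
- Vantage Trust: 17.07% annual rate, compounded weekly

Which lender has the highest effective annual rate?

Granite Capital: (1 + 0.1731/4)^4 − 1 = 18.466%
Cobalt Lending: (1 + 0.1689/2)^2 − 1 = 17.603%
Juniper Lending: compounded annually, EAR = 16.050%
Vantage Trust: (1 + 0.1707/52)^52 − 1 = 18.580%
The highest effective annual rate is Vantage Trust at 18.580%.

Vantage Trust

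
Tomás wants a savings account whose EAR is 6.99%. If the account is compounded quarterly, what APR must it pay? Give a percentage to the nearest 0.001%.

(1 + r/4)^4 − 1 = 0.0699, so 1 + r/4 = 1.0699^(1/4).
r/4 = 0.017035, so r = 0.068139 = 6.814%.

6.814%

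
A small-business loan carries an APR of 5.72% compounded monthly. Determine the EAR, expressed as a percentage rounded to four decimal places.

EAR = (1 + 0.0572/12)^12 − 1.
= (1 + 0.004767)^12 − 1 = 1.058724 − 1 = 5.8724%.

5.8724%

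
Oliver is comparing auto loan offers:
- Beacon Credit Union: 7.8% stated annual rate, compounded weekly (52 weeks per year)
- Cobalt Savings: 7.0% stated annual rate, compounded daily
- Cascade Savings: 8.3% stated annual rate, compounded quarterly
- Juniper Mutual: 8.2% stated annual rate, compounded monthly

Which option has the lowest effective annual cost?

Cobalt Savings

Beacon Credit Union: (1 + 0.078/52)^52 − 1 = 8.106%
Cobalt Savings: (1 + 0.070/365)^365 − 1 = 7.250%
Cascade Savings: (1 + 0.083/4)^4 − 1 = 8.562%
Juniper Mutual: (1 + 0.082/12)^12 − 1 = 8.515%
The lowest effective annual rate is Cobalt Savings at 7.250%.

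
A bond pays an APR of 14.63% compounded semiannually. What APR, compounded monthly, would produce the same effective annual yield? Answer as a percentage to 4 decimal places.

EAR = (1 + 0.1463/2)^2 − 1 = 0.151651.
Solve (1 + r/12)^12 = 1.151651: r/12 = 1.151651^(1/12) − 1 = 0.011836, so r = 0.142030 = 14.2030%.

14.2030%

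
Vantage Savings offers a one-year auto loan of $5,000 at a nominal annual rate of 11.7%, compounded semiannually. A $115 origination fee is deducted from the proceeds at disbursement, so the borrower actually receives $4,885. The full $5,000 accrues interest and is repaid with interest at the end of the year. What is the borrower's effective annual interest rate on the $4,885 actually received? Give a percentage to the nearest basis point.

Amount owed after one year: 5,000 × (1 + 0.117/2)^2 = 5,000 × 1.120422 = $5,602.11.
Effective rate on net proceeds: 5,602.11 / 4,885 − 1 = 0.146799 = 14.68%.

14.68%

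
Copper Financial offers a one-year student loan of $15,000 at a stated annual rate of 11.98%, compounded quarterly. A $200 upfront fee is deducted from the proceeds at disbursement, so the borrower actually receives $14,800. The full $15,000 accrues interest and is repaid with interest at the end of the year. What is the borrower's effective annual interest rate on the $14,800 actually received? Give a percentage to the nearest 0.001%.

Amount owed after one year: 15,000 × (1 + 0.1198/4)^4 = 15,000 × 1.125290 = $16,879.35.
Effective rate on net proceeds: 16,879.35 / 14,800 − 1 = 0.140497 = 14.050%.

14.050%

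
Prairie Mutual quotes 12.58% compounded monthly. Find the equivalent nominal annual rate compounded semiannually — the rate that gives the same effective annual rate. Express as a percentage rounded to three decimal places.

12.914%

EAR = (1 + 0.1258/12)^12 − 1 = 0.133313.
Solve (1 + r/2)^2 = 1.133313: r/2 = 1.133313^(1/2) − 1 = 0.064572, so r = 0.129143 = 12.914%.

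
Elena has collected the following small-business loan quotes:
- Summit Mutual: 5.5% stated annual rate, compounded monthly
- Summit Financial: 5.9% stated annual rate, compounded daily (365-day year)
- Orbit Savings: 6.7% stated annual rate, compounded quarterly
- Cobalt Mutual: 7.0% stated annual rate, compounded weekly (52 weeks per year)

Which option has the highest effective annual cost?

Summit Mutual: (1 + 0.055/12)^12 − 1 = 5.641%
Summit Financial: (1 + 0.059/365)^365 − 1 = 6.077%
Orbit Savings: (1 + 0.067/4)^4 − 1 = 6.870%
Cobalt Mutual: (1 + 0.070/52)^52 − 1 = 7.246%
The highest effective annual rate is Cobalt Mutual at 7.246%.

Cobalt Mutual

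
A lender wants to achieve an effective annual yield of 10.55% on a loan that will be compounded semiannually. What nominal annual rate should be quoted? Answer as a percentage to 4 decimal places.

10.2855%

(1 + r/2)^2 − 1 = 0.1055, so 1 + r/2 = 1.1055^(1/2).
r/2 = 0.051428, so r = 0.102855 = 10.2855%.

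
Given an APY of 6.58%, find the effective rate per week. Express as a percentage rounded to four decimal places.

0.1226%

The per-week rate i satisfies (1 + i)^52 = 1 + 0.0658.
i = 1.0658^(1/52) − 1 = 0.0012262 = 0.1226%.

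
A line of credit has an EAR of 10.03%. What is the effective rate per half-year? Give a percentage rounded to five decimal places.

The per-half-year rate i satisfies (1 + i)^2 = 1 + 0.1003.
i = 1.1003^(1/2) − 1 = 0.0489519 = 4.89519%.

4.89519%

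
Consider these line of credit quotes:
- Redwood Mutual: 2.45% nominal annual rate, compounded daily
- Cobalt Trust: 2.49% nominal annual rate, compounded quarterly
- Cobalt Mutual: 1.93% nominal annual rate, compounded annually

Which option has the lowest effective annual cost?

Cobalt Mutual

Redwood Mutual: (1 + 0.0245/365)^365 − 1 = 2.480%
Cobalt Trust: (1 + 0.0249/4)^4 − 1 = 2.513%
Cobalt Mutual: compounded annually, EAR = 1.930%
The lowest effective annual rate is Cobalt Mutual at 1.930%.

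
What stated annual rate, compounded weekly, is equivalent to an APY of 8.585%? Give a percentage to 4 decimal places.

8.2428%

(1 + r/52)^52 − 1 = 0.08585, so 1 + r/52 = 1.08585^(1/52).
r/52 = 0.001585, so r = 0.082428 = 8.2428%.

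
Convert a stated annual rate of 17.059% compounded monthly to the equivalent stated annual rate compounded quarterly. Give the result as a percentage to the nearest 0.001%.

EAR = (1 + 0.17059/12)^12 − 1 = 0.184581.
Solve (1 + r/4)^4 = 1.184581: r/4 = 1.184581^(1/4) − 1 = 0.043257, so r = 0.173027 = 17.303%.

17.303%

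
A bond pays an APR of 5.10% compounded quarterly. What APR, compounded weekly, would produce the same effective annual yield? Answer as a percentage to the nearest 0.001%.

5.070%

EAR = (1 + 0.0510/4)^4 − 1 = 0.051984.
Solve (1 + r/52)^52 = 1.051984: r/52 = 1.051984^(1/52) − 1 = 0.000975, so r = 0.050702 = 5.070%.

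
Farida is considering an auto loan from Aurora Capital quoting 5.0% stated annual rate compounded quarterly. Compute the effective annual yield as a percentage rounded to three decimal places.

EAR = (1 + 0.050/4)^4 − 1.
= 1.050945 − 1 = 5.095%.

5.095%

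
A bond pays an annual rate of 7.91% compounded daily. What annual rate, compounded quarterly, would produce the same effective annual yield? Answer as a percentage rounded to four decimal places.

EAR = (1 + 0.0791/365)^365 − 1 = 0.082303.
Solve (1 + r/4)^4 = 1.082303: r/4 = 1.082303^(1/4) − 1 = 0.019970, so r = 0.079879 = 7.9879%.

7.9879%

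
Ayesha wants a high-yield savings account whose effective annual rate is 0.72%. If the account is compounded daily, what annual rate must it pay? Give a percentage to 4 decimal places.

(1 + r/365)^365 − 1 = 0.0072, so 1 + r/365 = 1.0072^(1/365).
r/365 = 0.000020, so r = 0.007174 = 0.7174%.

0.7174%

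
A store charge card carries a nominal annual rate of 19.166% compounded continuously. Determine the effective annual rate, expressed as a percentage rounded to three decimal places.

With continuous compounding, EAR = e^0.19166 − 1.
e^0.19166 = 1.211259, so EAR = 0.211259 = 21.126%.

21.126%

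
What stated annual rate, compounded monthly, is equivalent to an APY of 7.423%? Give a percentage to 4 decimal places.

(1 + r/12)^12 − 1 = 0.07423, so 1 + r/12 = 1.07423^(1/12).
r/12 = 0.005985, so r = 0.071818 = 7.1818%.

7.1818%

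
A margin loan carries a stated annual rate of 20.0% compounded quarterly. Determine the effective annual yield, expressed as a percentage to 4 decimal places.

EAR = (1 + 0.200/4)^4 − 1.
= (1 + 0.050000)^4 − 1 = 1.215506 − 1 = 21.5506%.

21.5506%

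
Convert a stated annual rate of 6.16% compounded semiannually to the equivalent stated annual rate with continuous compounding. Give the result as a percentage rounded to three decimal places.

EAR = (1 + 0.0616/2)^2 − 1 = 0.062549.
Equivalent continuous rate: r = ln(1 + 0.062549) = 0.060670 = 6.067%.

6.067%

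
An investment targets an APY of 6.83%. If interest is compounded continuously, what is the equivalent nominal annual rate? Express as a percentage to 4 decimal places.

6.6069%

Continuous: nominal r satisfies e^r − 1 = 0.0683.
r = ln(1 + 0.0683) = ln(1.0683) = 0.066069 = 6.6069%.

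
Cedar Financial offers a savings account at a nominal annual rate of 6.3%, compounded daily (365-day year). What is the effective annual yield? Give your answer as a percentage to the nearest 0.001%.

EAR = (1 + 0.063/365)^365 − 1.
= 1.065021 − 1 = 6.502%.

6.502%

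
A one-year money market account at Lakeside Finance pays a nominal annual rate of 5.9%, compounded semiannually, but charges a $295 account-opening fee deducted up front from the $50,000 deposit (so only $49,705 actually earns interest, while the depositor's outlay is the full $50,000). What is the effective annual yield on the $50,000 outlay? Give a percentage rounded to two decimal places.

Value after one year: 49,705 × (1 + 0.059/2)^2 = 49,705 × 1.059870 = $52,680.85.
Effective yield on the $50,000 outlay: 52,680.85 / 50,000 − 1 = 0.053617 = 5.36%.

5.36%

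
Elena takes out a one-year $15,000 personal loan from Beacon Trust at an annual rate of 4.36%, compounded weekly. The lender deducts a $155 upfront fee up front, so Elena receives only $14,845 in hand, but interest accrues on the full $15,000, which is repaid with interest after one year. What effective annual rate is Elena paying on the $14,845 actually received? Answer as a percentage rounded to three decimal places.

Amount owed after one year: 15,000 × (1 + 0.0436/52)^52 = 15,000 × 1.044545 = $15,668.18.
Effective rate on net proceeds: 15,668.18 / 14,845 − 1 = 0.055452 = 5.545%.

5.545%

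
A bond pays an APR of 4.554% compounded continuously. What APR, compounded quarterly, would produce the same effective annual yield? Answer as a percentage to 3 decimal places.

EAR under continuous compounding: e^0.04554 − 1 = 0.046593.
Solve (1 + r/4)^4 = 1.046593: r/4 = 1.046593^(1/4) − 1 = 0.011450, so r = 0.045800 = 4.580%.

4.580%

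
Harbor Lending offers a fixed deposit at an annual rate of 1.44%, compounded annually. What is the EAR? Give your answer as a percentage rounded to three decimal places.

1.440%

Annual compounding means the effective rate equals the nominal rate: 1.440%.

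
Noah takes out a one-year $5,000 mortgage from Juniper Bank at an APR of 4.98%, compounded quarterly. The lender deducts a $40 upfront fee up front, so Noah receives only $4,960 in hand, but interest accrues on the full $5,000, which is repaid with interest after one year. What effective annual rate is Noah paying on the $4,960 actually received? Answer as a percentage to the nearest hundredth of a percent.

5.92%

Amount owed after one year: 5,000 × (1 + 0.0498/4)^4 = 5,000 × 1.050738 = $5,253.69.
Effective rate on net proceeds: 5,253.69 / 4,960 − 1 = 0.059211 = 5.92%.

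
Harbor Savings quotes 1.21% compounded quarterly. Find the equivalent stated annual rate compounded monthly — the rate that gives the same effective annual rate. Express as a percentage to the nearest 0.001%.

1.209%

EAR = (1 + 0.0121/4)^4 − 1 = 0.012155.
Solve (1 + r/12)^12 = 1.012155: r/12 = 1.012155^(1/12) − 1 = 0.001007, so r = 0.012088 = 1.209%.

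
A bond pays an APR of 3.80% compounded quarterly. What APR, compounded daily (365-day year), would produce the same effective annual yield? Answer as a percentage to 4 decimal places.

3.7823%

EAR = (1 + 0.0380/4)^4 − 1 = 0.038545.
Solve (1 + r/365)^365 = 1.038545: r/365 = 1.038545^(1/365) − 1 = 0.000104, so r = 0.037823 = 3.7823%.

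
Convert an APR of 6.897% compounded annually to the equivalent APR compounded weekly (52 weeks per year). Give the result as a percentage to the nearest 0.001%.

6.674%

Compounded annually, EAR = nominal = 0.068970.
Solve (1 + r/52)^52 = 1.068970: r/52 = 1.068970^(1/52) − 1 = 0.001283, so r = 0.066738 = 6.674%.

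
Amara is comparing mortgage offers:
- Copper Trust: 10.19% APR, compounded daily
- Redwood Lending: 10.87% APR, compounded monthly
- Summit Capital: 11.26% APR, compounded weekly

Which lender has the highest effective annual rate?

Summit Capital

Copper Trust: (1 + 0.1019/365)^365 − 1 = 10.726%
Redwood Lending: (1 + 0.1087/12)^12 − 1 = 11.428%
Summit Capital: (1 + 0.1126/52)^52 − 1 = 11.905%
The highest effective annual rate is Summit Capital at 11.905%.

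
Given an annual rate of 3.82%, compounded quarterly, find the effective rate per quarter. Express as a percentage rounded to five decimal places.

0.95500%

With a nominal annual rate compounded quarterly, the periodic rate is the nominal rate divided by 4.
i = 0.0382 / 4 = 0.0095500 = 0.95500%.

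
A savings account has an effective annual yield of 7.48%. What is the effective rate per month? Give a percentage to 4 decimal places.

0.6029%

The per-month rate i satisfies (1 + i)^12 = 1 + 0.0748.
i = 1.0748^(1/12) − 1 = 0.0060293 = 0.6029%.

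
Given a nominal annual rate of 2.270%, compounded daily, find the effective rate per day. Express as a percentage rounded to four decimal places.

With a nominal annual rate compounded daily, the periodic rate is the nominal rate divided by 365.
i = 0.02270 / 365 = 0.0000622 = 0.0062%.

0.0062%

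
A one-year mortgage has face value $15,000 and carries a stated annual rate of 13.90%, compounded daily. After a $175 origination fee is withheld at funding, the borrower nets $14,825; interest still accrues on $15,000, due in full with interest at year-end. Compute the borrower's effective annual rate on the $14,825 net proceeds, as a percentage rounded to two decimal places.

16.27%

Amount owed after one year: 15,000 × (1 + 0.1390/365)^365 = 15,000 × 1.149094 = $17,236.41.
Effective rate on net proceeds: 17,236.41 / 14,825 − 1 = 0.162658 = 16.27%.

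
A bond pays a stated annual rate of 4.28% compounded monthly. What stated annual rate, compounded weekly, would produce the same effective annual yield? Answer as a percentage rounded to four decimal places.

4.2741%

EAR = (1 + 0.0428/12)^12 − 1 = 0.043650.
Solve (1 + r/52)^52 = 1.043650: r/52 = 1.043650^(1/52) − 1 = 0.000822, so r = 0.042741 = 4.2741%.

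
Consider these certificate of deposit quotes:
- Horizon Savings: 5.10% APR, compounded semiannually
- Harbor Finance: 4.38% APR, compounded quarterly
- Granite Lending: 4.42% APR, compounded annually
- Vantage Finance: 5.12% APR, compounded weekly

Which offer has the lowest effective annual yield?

Granite Lending

Horizon Savings: (1 + 0.0510/2)^2 − 1 = 5.165%
Harbor Finance: (1 + 0.0438/4)^4 − 1 = 4.452%
Granite Lending: compounded annually, EAR = 4.420%
Vantage Finance: (1 + 0.0512/52)^52 − 1 = 5.251%
The lowest effective annual rate is Granite Lending at 4.420%.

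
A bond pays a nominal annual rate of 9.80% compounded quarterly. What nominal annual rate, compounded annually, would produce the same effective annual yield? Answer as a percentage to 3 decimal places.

EAR = (1 + 0.0980/4)^4 − 1 = 0.101661.
Compounded annually, the equivalent nominal rate is the EAR itself: 10.166%.

10.166%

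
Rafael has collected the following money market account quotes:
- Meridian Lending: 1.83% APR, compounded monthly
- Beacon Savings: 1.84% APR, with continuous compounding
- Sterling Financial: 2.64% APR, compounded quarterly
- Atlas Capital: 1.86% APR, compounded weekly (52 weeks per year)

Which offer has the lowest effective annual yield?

Meridian Lending: (1 + 0.0183/12)^12 − 1 = 1.845%
Beacon Savings: e^0.0184 − 1 = 1.857%
Sterling Financial: (1 + 0.0264/4)^4 − 1 = 2.666%
Atlas Capital: (1 + 0.0186/52)^52 − 1 = 1.877%
The lowest effective annual rate is Meridian Lending at 1.845%.

Meridian Lending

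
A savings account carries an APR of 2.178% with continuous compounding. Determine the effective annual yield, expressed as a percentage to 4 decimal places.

With continuous compounding, EAR = e^0.02178 − 1.
e^0.02178 = 1.022019, so EAR = 0.022019 = 2.2019%.

2.2019%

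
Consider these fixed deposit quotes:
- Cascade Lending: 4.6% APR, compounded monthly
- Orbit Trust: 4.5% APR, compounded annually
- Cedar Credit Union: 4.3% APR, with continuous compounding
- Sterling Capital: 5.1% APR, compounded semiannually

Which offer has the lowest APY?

Cascade Lending: (1 + 0.046/12)^12 − 1 = 4.698%
Orbit Trust: compounded annually, EAR = 4.500%
Cedar Credit Union: e^0.043 − 1 = 4.394%
Sterling Capital: (1 + 0.051/2)^2 − 1 = 5.165%
The lowest effective annual rate is Cedar Credit Union at 4.394%.

Cedar Credit Union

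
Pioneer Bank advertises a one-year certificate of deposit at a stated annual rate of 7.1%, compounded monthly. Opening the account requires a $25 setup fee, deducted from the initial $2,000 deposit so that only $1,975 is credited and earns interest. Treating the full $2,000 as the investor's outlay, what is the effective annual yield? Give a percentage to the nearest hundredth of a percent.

5.99%

Value after one year: 1,975 × (1 + 0.071/12)^12 = 1,975 × 1.073357 = $2,119.88.
Effective yield on the $2,000 outlay: 2,119.88 / 2,000 − 1 = 0.059940 = 5.99%.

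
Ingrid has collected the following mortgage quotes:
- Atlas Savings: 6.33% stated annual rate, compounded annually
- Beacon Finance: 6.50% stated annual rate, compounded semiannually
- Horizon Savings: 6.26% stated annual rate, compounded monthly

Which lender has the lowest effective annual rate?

Atlas Savings: compounded annually, EAR = 6.330%
Beacon Finance: (1 + 0.0650/2)^2 − 1 = 6.606%
Horizon Savings: (1 + 0.0626/12)^12 − 1 = 6.443%
The lowest effective annual rate is Atlas Savings at 6.330%.

Atlas Savings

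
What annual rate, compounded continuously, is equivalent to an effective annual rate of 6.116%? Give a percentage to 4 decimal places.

Continuous: nominal r satisfies e^r − 1 = 0.06116.
r = ln(1 + 0.06116) = ln(1.06116) = 0.059363 = 5.9363%.

5.9363%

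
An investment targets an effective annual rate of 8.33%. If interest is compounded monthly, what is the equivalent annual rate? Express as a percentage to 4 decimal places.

8.0279%

(1 + r/12)^12 − 1 = 0.0833, so 1 + r/12 = 1.0833^(1/12).
r/12 = 0.006690, so r = 0.080279 = 8.0279%.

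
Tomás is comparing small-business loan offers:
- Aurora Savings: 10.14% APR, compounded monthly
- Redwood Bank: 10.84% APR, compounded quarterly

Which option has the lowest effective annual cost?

Aurora Savings: (1 + 0.1014/12)^12 − 1 = 10.625%
Redwood Bank: (1 + 0.1084/4)^4 − 1 = 11.289%
The lowest effective annual rate is Aurora Savings at 10.625%.

Aurora Savings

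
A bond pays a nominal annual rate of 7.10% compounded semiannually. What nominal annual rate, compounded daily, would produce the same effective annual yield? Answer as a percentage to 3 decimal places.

6.978%

EAR = (1 + 0.0710/2)^2 − 1 = 0.072260.
Solve (1 + r/365)^365 = 1.072260: r/365 = 1.072260^(1/365) − 1 = 0.000191, so r = 0.069775 = 6.978%.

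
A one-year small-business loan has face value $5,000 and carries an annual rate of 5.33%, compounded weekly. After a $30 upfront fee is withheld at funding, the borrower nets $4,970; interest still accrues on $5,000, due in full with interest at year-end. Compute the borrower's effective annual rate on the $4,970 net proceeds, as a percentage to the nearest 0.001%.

Amount owed after one year: 5,000 × (1 + 0.0533/52)^52 = 5,000 × 1.054717 = $5,273.59.
Effective rate on net proceeds: 5,273.59 / 4,970 − 1 = 0.061084 = 6.108%.

6.108%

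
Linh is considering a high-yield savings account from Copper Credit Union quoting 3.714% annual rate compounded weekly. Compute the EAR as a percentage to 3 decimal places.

EAR = (1 + 0.03714/52)^52 − 1.
= (1 + 0.000714)^52 − 1 = 1.037825 − 1 = 3.782%.

3.782%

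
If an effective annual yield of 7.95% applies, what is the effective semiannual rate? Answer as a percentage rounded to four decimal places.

3.8990%

The per-half-year rate i satisfies (1 + i)^2 = 1 + 0.0795.
i = 1.0795^(1/2) − 1 = 0.0389899 = 3.8990%.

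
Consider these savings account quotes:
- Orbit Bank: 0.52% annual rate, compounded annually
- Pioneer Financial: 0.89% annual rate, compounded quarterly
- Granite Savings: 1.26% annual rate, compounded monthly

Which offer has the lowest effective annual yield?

Orbit Bank: compounded annually, EAR = 0.520%
Pioneer Financial: (1 + 0.0089/4)^4 − 1 = 0.893%
Granite Savings: (1 + 0.0126/12)^12 − 1 = 1.267%
The lowest effective annual rate is Orbit Bank at 0.520%.

Orbit Bank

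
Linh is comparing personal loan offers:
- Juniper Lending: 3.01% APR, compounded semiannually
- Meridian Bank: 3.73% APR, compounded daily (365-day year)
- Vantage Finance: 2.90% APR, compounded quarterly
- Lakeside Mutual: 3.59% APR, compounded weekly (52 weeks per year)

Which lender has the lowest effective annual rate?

Juniper Lending: (1 + 0.0301/2)^2 − 1 = 3.033%
Meridian Bank: (1 + 0.0373/365)^365 − 1 = 3.800%
Vantage Finance: (1 + 0.0290/4)^4 − 1 = 2.932%
Lakeside Mutual: (1 + 0.0359/52)^52 − 1 = 3.654%
The lowest effective annual rate is Vantage Finance at 2.932%.

Vantage Finance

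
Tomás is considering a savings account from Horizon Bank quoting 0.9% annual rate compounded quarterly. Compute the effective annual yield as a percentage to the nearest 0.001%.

EAR = (1 + 0.009/4)^4 − 1.
= (1 + 0.002250)^4 − 1 = 1.009030 − 1 = 0.903%.

0.903%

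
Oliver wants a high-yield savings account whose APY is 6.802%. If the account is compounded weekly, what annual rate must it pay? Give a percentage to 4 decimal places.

6.5848%

(1 + r/52)^52 − 1 = 0.06802, so 1 + r/52 = 1.06802^(1/52).
r/52 = 0.001266, so r = 0.065848 = 6.5848%.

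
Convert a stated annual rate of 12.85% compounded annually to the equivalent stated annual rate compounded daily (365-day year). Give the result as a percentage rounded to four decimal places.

12.0909%

Compounded annually, EAR = nominal = 0.128500.
Solve (1 + r/365)^365 = 1.128500: r/365 = 1.128500^(1/365) − 1 = 0.000331, so r = 0.120909 = 12.0909%.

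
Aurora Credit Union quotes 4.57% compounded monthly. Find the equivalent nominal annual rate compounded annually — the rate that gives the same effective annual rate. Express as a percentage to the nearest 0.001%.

EAR = (1 + 0.0457/12)^12 − 1 = 0.046669.
Compounded annually, the equivalent nominal rate is the EAR itself: 4.667%.

4.667%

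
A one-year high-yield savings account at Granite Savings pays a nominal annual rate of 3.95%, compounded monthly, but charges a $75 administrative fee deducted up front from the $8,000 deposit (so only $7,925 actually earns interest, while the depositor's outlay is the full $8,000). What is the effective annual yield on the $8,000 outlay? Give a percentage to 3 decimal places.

Value after one year: 7,925 × (1 + 0.0395/12)^12 = 7,925 × 1.040223 = $8,243.77.
Effective yield on the $8,000 outlay: 8,243.77 / 8,000 − 1 = 0.030471 = 3.047%.

3.047%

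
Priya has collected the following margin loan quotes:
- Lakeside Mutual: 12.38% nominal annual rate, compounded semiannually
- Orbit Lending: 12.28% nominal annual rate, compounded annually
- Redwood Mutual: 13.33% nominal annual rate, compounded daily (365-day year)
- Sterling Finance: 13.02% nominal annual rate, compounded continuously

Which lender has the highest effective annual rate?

Redwood Mutual

Lakeside Mutual: (1 + 0.1238/2)^2 − 1 = 12.763%
Orbit Lending: compounded annually, EAR = 12.280%
Redwood Mutual: (1 + 0.1333/365)^365 − 1 = 14.256%
Sterling Finance: e^0.1302 − 1 = 13.906%
The highest effective annual rate is Redwood Mutual at 14.256%.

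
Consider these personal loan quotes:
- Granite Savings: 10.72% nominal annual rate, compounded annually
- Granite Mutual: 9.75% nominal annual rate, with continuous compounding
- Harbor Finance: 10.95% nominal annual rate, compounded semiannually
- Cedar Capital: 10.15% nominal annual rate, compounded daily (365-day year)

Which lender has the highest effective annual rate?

Harbor Finance

Granite Savings: compounded annually, EAR = 10.720%
Granite Mutual: e^0.0975 − 1 = 10.241%
Harbor Finance: (1 + 0.1095/2)^2 − 1 = 11.250%
Cedar Capital: (1 + 0.1015/365)^365 − 1 = 10.681%
The highest effective annual rate is Harbor Finance at 11.250%.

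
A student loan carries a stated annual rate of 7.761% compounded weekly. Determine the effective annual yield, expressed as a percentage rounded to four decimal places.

8.0639%

EAR = (1 + 0.07761/52)^52 − 1.
= (1 + 0.001492)^52 − 1 = 1.080639 − 1 = 8.0639%.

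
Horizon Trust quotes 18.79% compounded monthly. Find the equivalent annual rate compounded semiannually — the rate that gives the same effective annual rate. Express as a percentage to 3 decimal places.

EAR = (1 + 0.1879/12)^12 − 1 = 0.204957.
Solve (1 + r/2)^2 = 1.204957: r/2 = 1.204957^(1/2) − 1 = 0.097705, so r = 0.195411 = 19.541%.

19.541%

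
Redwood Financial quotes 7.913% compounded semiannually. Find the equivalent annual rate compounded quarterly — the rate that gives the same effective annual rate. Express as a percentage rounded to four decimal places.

7.8362%

EAR = (1 + 0.07913/2)^2 − 1 = 0.080695.
Solve (1 + r/4)^4 = 1.080695: r/4 = 1.080695^(1/4) − 1 = 0.019591, so r = 0.078362 = 7.8362%.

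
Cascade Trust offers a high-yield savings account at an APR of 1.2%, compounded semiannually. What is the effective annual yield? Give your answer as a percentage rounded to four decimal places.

1.2036%

EAR = (1 + 0.012/2)^2 − 1.
= (1 + 0.006000)^2 − 1 = 1.012036 − 1 = 1.2036%.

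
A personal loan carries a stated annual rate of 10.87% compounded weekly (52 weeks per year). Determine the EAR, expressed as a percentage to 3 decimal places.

EAR = (1 + 0.1087/52)^52 − 1.
= (1 + 0.002090)^52 − 1 = 1.114701 − 1 = 11.470%.

11.470%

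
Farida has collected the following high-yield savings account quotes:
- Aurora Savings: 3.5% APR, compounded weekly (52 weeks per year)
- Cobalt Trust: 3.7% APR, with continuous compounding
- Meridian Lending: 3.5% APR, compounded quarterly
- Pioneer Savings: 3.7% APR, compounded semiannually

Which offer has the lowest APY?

Aurora Savings: (1 + 0.035/52)^52 − 1 = 3.561%
Cobalt Trust: e^0.037 − 1 = 3.769%
Meridian Lending: (1 + 0.035/4)^4 − 1 = 3.546%
Pioneer Savings: (1 + 0.037/2)^2 − 1 = 3.734%
The lowest effective annual rate is Meridian Lending at 3.546%.

Meridian Lending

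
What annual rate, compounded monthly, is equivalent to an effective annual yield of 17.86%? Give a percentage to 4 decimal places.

16.5458%

(1 + r/12)^12 − 1 = 0.1786, so 1 + r/12 = 1.1786^(1/12).
r/12 = 0.013788, so r = 0.165458 = 16.5458%.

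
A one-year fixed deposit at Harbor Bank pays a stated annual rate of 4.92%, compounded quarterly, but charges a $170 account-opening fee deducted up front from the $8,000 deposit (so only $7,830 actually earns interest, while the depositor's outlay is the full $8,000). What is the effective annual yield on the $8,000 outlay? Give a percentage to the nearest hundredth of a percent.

Value after one year: 7,830 × (1 + 0.0492/4)^4 = 7,830 × 1.050115 = $8,222.40.
Effective yield on the $8,000 outlay: 8,222.40 / 8,000 − 1 = 0.027800 = 2.78%.

2.78%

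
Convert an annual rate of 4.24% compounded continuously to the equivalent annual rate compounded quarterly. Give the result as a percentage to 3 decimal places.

EAR under continuous compounding: e^0.0424 − 1 = 0.043312.
Solve (1 + r/4)^4 = 1.043312: r/4 = 1.043312^(1/4) − 1 = 0.010656, so r = 0.042626 = 4.263%.

4.263%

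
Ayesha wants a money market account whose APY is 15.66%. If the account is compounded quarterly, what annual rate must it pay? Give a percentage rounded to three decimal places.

(1 + r/4)^4 − 1 = 0.1566, so 1 + r/4 = 1.1566^(1/4).
r/4 = 0.037041, so r = 0.148163 = 14.816%.

14.816%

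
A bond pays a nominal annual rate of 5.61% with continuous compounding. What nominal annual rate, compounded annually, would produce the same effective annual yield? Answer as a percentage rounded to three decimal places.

EAR under continuous compounding: e^0.0561 − 1 = 0.057703.
Compounded annually, the equivalent nominal rate is the EAR itself: 5.770%.

5.770%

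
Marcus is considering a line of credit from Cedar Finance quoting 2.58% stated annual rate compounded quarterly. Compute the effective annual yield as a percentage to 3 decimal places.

EAR = (1 + 0.0258/4)^4 − 1.
= (1 + 0.006450)^4 − 1 = 1.026051 − 1 = 2.605%.

2.605%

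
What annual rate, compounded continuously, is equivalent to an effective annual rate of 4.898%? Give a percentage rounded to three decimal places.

Continuous: nominal r satisfies e^r − 1 = 0.04898.
r = ln(1 + 0.04898) = ln(1.04898) = 0.047818 = 4.782%.

4.782%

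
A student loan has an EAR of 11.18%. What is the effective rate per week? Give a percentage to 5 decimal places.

0.20402%

The per-week rate i satisfies (1 + i)^52 = 1 + 0.1118.
i = 1.1118^(1/52) − 1 = 0.0020402 = 0.20402%.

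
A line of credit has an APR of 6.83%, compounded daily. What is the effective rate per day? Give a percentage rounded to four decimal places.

0.0187%

With a nominal annual rate compounded daily, the periodic rate is the nominal rate divided by 365.
i = 0.0683 / 365 = 0.0001871 = 0.0187%.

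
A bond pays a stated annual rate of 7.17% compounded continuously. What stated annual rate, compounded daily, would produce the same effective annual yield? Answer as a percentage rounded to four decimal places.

7.1707%

EAR under continuous compounding: e^0.0717 − 1 = 0.074333.
Solve (1 + r/365)^365 = 1.074333: r/365 = 1.074333^(1/365) − 1 = 0.000196, so r = 0.071707 = 7.1707%.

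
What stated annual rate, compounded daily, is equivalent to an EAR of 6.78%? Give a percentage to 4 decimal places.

(1 + r/365)^365 − 1 = 0.0678, so 1 + r/365 = 1.0678^(1/365).
r/365 = 0.000180, so r = 0.065606 = 6.5606%.

6.5606%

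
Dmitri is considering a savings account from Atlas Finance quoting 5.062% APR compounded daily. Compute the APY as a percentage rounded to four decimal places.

EAR = (1 + 0.05062/365)^365 − 1.
= (1 + 0.000139)^365 − 1 = 1.051919 − 1 = 5.1919%.

5.1919%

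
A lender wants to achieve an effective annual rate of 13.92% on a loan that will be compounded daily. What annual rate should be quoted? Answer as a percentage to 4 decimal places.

(1 + r/365)^365 − 1 = 0.1392, so 1 + r/365 = 1.1392^(1/365).
r/365 = 0.000357, so r = 0.130350 = 13.0350%.

13.0350%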